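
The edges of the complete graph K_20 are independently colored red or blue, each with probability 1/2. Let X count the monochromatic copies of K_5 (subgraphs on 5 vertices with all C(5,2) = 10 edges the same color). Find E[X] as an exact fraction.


Let X = Σ_S X_S over the C(20, 5) = 15504 subsets S of size 5, where X_S = 1 if the K_5 on S is monochromatic.
For a fixed S, the K_5 on S has C(5, 2) = 10 edges. P[all 10 edges red] = (1/2)^10, and likewise for blue, so P[monochromatic] = 2·(1/2)^10 = 2^{1 − 10} = 1/512.
Summing: E[X] = C(20, 5) · 2^{1 − 10} = 15504 · 1/512 = 969/32.
Numerically: E[X] ≈ 30.2812.

E[X] = C(20,5)·2^(1−C(5,2)) = 969/32 ≈ 30.2812.


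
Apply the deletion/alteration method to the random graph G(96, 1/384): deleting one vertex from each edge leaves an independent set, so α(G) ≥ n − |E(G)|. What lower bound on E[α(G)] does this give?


E[|E(G)|] = C(96, 2)·p = 4560 · (1/384) = 95/8.
E[α(G)] ≥ n − E[|E(G)|] = 96 − 95/8 = 673/8.
Numerically: ≈ 84.125.
(This is only a lower bound; the true E[α(G)] may be larger.)

E[α(G)] ≥ 673/8 ≈ 84.125.


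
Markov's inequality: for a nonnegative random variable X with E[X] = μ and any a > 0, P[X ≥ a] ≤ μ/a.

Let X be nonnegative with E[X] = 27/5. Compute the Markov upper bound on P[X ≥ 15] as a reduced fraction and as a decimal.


μ = E[X] = 27/5, a = 15.
Markov: P[X ≥ 15] ≤ μ/a = (27/5)/15 = 9/25.
Numerically: ≈ 0.36000.
(Since a = 15 > μ = 5.40000, the bound 9/25 is < 1 and informative.)

P[X ≥ 15] ≤ 9/25 ≈ 0.36000.


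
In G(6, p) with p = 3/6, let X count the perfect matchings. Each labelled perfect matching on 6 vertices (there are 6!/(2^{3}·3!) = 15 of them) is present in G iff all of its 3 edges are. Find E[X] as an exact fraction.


K_6 has 6!/(2^{3}·3!) = 15 labelled perfect matchings.
For each such perfect matching H, let X_H = 1 if all 3 edges of H are present in G. Then P[X_H = 1] = p^{3} = (1/2)^{3} = 1/8.
By linearity of expectation: E[X] = Σ_H E[X_H] = 15 · p^{3} = 15 · 1/8 = 15/8.
Numerically: E[X] ≈ 1.88.

E[X] = 15 · (1/2)^{3} = 15/8 ≈ 1.88.


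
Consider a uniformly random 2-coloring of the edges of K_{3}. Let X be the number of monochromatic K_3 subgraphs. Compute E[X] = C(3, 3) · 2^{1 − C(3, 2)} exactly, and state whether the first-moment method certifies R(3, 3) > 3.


E[X] = C(3, 3) · 2^{1 − 3} = 1 · 2^{−2} = 1/4.
As a reduced fraction: E[X] = 1/4 ≈ 0.250.
Is E[X] < 1? YES.
Since E[X] < 1, there exists a 2-coloring of K_{3} with no monochromatic K_3; hence R(3, 3) > 3.

E[X] = 1/4 ≈ 0.250; E[X] < 1, so R(3, 3) > 3.


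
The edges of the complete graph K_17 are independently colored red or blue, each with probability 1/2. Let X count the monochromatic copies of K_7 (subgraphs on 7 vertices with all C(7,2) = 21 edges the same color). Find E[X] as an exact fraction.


Let X = Σ_S X_S over the C(17, 7) = 19448 subsets S of size 7, where X_S = 1 if the K_7 on S is monochromatic.
For a fixed S, the K_7 on S has C(7, 2) = 21 edges. P[all 21 edges red] = (1/2)^21, and likewise for blue, so P[monochromatic] = 2·(1/2)^21 = 2^{1 − 21} = 1/1048576.
By linearity of expectation: E[X] = C(17, 7) · 2^{1 − 21} = 19448 · 1/1048576 = 2431/131072.
Numerically: E[X] ≈ 0.0185.

E[X] = C(17,7)·2^(1−C(7,2)) = 2431/131072 ≈ 0.0185.


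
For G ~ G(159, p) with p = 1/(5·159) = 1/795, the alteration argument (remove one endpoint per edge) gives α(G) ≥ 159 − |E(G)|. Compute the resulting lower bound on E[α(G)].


E[|E(G)|] = C(159, 2)·p = 12561 · (1/795) = 79/5.
E[α(G)] ≥ n − E[|E(G)|] = 159 − 79/5 = 716/5.
Numerically: ≈ 143.200.
(This is only a lower bound; the true E[α(G)] may be larger.)

E[α(G)] ≥ 716/5 ≈ 143.200.


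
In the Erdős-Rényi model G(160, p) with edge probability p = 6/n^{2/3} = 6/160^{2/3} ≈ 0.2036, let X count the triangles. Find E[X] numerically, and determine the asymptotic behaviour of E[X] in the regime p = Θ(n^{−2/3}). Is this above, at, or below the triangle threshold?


Number of potential triangles: C(160, 3) = 669920.
Each occurs with probability p³ ≈ (0.2036)³ ≈ 8.437500e-03.
By linearity: E[X] = C(160, 3)·p³ ≈ 669920 · 8.437500e-03 ≈ 5652.4500.
Since α = 2/3 < 1, p = c/n^{2/3} ≫ 1/n is above the triangle threshold p ~ 1/n. Asymptotically E[X] ~ (c³/6)·n^{3(1−α)} = (6³/6)·n^{1} → ∞; triangles are abundant w.h.p.

E[X] ≈ 5652.4500; in regime p = Θ(1/n^{2/3}) E[X] diverges (above the triangle threshold p ~ 1/n).


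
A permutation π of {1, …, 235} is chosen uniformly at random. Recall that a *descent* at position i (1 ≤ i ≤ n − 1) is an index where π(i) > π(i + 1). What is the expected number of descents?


Write X = Σ X_I over i = 1, …, 234, with X_I the indicator of one descent.
There are 234 indicators.
For each fixed i, the pair (π(i), π(i+1)) is a uniformly random ordered pair of distinct values from {1, …, 235}; by symmetry P[π(i) > π(i+1)] = 1/2.
By linearity: E[X] = 234 · (1/2) = (235 − 1) · (1/2) = 117 ≈ 117.000000.

E[X] = 117 = 117.000000.


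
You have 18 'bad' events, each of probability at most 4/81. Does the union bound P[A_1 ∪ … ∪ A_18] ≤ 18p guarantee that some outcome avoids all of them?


Union bound: P[∪_{i=1}^{18} A_i] ≤ Σ_i P[A_i] ≤ 18·p = 18·(4/81) = 8/9.
Numerically: 8/9 ≈ 0.888889.
Is 8/9 < 1? YES.
Since P[∪ A_i] ≤ 8/9 < 1, the complement has P[∩ A_i^c] ≥ 1 − 8/9 = 1/9 > 0, so some outcome avoids every A_i.

18·p = 8/9 ≈ 0.888889; existence CERTIFIED by the union bound.


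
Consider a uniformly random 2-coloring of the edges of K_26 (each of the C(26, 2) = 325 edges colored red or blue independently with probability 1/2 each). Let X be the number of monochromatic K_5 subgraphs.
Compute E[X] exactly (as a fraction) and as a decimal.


Let X = Σ_S X_S over the C(26, 5) = 65780 subsets S of size 5, where X_S = 1 if the K_5 on S is monochromatic.
For a fixed S, the K_5 on S has C(5, 2) = 10 edges. P[all 10 edges red] = (1/2)^10, and likewise for blue, so P[monochromatic] = 2·(1/2)^10 = 2^{1 − 10} = 1/512.
By linearity: E[X] = C(26, 5) · 2^{1 − 10} = 65780 · 1/512 = 16445/128.
Numerically: E[X] ≈ 128.477.

E[X] = C(26,5)·2^(1−C(5,2)) = 16445/128 ≈ 128.477.


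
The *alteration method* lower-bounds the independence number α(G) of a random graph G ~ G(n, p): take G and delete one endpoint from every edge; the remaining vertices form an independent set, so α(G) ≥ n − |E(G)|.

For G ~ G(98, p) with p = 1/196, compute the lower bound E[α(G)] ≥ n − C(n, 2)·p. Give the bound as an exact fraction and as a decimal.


E[|E(G)|] = C(98, 2)·p = 4753 · (1/196) = 97/4.
E[α(G)] ≥ n − E[|E(G)|] = 98 − 97/4 = 295/4.
Numerically: ≈ 73.750.
(This is only a lower bound; the true E[α(G)] may be larger.)

E[α(G)] ≥ 295/4 ≈ 73.750.


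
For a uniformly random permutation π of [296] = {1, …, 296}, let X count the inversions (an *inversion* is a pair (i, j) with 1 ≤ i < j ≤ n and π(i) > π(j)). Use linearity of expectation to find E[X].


Write X = Σ X_I over the C(296, 2) = 43660 pairs i < j, with X_I the indicator of one inversion.
There are 43660 indicators.
For each fixed pair i < j, the values π(i) and π(j) are two distinct elements of {1, …, 296} in uniformly random order; by symmetry P[π(i) > π(j)] = 1/2.
By linearity: E[X] = 43660 · (1/2) = C(296, 2) · (1/2) = 43660/2 = 21830 ≈ 21830.0000.

E[X] = 21830 = 21830.0000.


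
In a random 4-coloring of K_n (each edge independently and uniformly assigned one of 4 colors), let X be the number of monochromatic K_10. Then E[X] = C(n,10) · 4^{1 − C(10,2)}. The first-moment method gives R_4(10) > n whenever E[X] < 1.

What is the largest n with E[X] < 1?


We need C(n, 10) · 4^{1 − 45} < 1, i.e. C(n, 10) < 4^{45 − 1} = 309485009821345068724781056.
Check values of n near the boundary:
  n = 2020: C(2020, 10) = 304832018578739931133653656; 304832018578739931133653656 < 309485009821345068724781056? YES
  n = 2021: C(2021, 10) = 306347841644770462864800616; 306347841644770462864800616 < 309485009821345068724781056? YES
  n = 2022: C(2022, 10) = 307870445231474093395937796; 307870445231474093395937796 < 309485009821345068724781056? YES
  n = 2023: C(2023, 10) = 309399856285778485315440716; 309399856285778485315440716 < 309485009821345068724781056? YES
  n = 2024: C(2024, 10) = 310936101848269937576192656; 310936101848269937576192656 < 309485009821345068724781056? NO
  n = 2025: C(2025, 10) = 312479209053472269772600560; 312479209053472269772600560 < 309485009821345068724781056? NO
The largest n with C(n, 10) < 309485009821345068724781056 is n = 2023 (where E[X] = 77349964071444621328860179/77371252455336267181195264 ≈ 0.9997). Hence R_4(10) > 2023, i.e. R_4(10) ≥ 2024.

Largest n = 2023; hence R_4(10) > 2023.


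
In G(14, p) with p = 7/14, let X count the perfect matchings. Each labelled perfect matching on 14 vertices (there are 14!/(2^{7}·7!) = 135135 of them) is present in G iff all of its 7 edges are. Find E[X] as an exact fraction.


K_14 has 14!/(2^{7}·7!) = 135135 labelled perfect matchings.
For each such perfect matching H, let X_H = 1 if all 7 edges of H are present in G. Then P[X_H = 1] = p^{7} = (1/2)^{7} = 1/128.
Summing the indicators: E[X] = Σ_H E[X_H] = 135135 · p^{7} = 135135 · 1/128 = 135135/128.
Numerically: E[X] ≈ 1055.74.

E[X] = 135135 · (1/2)^{7} = 135135/128 ≈ 1055.74.


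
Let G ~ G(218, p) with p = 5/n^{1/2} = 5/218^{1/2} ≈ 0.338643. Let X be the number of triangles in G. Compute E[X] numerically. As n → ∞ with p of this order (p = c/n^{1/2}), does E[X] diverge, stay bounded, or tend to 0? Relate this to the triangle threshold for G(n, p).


Number of potential triangles: C(218, 3) = 1703016.
Each occurs with probability p³ ≈ (0.338643)³ ≈ 3.88351755e-02.
By linearity: E[X] = C(218, 3)·p³ ≈ 1703016 · 3.88351755e-02 ≈ 66136.925313.
Since α = 1/2 < 1, p = c/n^{1/2} ≫ 1/n is above the triangle threshold p ~ 1/n. Asymptotically E[X] ~ (c³/6)·n^{3(1−α)} = (5³/6)·n^{1.5} → ∞; triangles are abundant w.h.p.

E[X] ≈ 66136.925313; in regime p = Θ(1/n^{1/2}) E[X] diverges (above the triangle threshold p ~ 1/n).


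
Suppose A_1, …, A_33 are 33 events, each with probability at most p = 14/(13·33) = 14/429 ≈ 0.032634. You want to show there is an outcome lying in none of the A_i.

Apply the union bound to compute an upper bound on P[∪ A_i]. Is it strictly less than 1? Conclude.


Union bound: P[∪_{i=1}^{33} A_i] ≤ Σ_i P[A_i] ≤ 33·p = 33·(14/429) = 14/13.
Numerically: 14/13 ≈ 1.076923.
Is 14/13 < 1? NO.
Since the bound 14/13 is ≥ 1, the union bound is uninformative here; it does NOT by itself certify existence.

33·p = 14/13 ≈ 1.076923; existence NOT certified by the union bound.


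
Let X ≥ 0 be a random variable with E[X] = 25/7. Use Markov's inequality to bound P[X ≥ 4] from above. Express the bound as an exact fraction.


μ = E[X] = 25/7, a = 4.
Markov: P[X ≥ 4] ≤ μ/a = (25/7)/4 = 25/28.
Numerically: ≈ 0.8929.
(Since a = 4 > μ = 3.5714, the bound 25/28 is < 1 and informative.)

P[X ≥ 4] ≤ 25/28 ≈ 0.8929.


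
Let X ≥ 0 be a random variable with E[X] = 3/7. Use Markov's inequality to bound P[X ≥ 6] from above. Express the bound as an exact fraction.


μ = E[X] = 3/7, a = 6.
Markov: P[X ≥ 6] ≤ μ/a = (3/7)/6 = 1/14.
Numerically: ≈ 0.071429.
(Since a = 6 > μ = 0.428571, the bound 1/14 is < 1 and informative.)

P[X ≥ 6] ≤ 1/14 ≈ 0.071429.


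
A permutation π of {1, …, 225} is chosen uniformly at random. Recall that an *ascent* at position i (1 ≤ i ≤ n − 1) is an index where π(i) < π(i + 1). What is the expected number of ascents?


Write X = Σ X_I over i = 1, …, 224, with X_I the indicator of one ascent.
There are 224 indicators.
For each fixed i, the pair (π(i), π(i+1)) is a uniformly random ordered pair of distinct values from {1, …, 225}; by symmetry P[π(i) < π(i+1)] = 1/2.
By linearity: E[X] = 224 · (1/2) = (225 − 1) · (1/2) = 112 ≈ 112.000000.

E[X] = 112 = 112.000000.


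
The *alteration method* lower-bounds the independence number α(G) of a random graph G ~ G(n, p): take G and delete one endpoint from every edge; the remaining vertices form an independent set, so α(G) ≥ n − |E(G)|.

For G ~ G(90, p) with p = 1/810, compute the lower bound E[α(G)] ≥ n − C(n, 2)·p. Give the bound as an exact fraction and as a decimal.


E[|E(G)|] = C(90, 2)·p = 4005 · (1/810) = 89/18.
E[α(G)] ≥ n − E[|E(G)|] = 90 − 89/18 = 1531/18.
Numerically: ≈ 85.0556.
(This is only a lower bound; the true E[α(G)] may be larger.)

E[α(G)] ≥ 1531/18 ≈ 85.0556.


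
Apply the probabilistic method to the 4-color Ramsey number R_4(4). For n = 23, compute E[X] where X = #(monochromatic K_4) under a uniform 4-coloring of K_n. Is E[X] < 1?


E[X] = C(23, 4) · 4^{1 − 6} = 8855 · 4^{−5} = 8855/1024.
As a reduced fraction: E[X] = 8855/1024 ≈ 8.647461.
Is E[X] < 1? NO.
Since E[X] ≥ 1, the first-moment bound is inconclusive at n = 23; it does NOT by itself certify R_4(4) > 23.

E[X] = 8855/1024 ≈ 8.647461; E[X] ≥ 1; first-moment method inconclusive here.


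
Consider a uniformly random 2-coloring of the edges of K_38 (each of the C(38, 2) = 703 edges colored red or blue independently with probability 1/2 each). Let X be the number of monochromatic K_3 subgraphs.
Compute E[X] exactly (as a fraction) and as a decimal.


Let X = Σ_S X_S over the C(38, 3) = 8436 subsets S of size 3, where X_S = 1 if the K_3 on S is monochromatic.
For a fixed S, the K_3 on S has C(3, 2) = 3 edges. P[all 3 edges red] = (1/2)^3, and likewise for blue, so P[monochromatic] = 2·(1/2)^3 = 2^{1 − 3} = 1/4.
By linearity: E[X] = C(38, 3) · 2^{1 − 3} = 8436 · 1/4 = 2109.
Numerically: E[X] ≈ 2109.00000.

E[X] = C(38,3)·2^(1−C(3,2)) = 2109 ≈ 2109.00000.


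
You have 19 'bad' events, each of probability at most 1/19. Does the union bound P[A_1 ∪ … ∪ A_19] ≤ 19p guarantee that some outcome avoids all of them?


Union bound: P[∪_{i=1}^{19} A_i] ≤ Σ_i P[A_i] ≤ 19·p = 19·(1/19) = 1.
Numerically: 1 ≈ 1.000.
Is 1 < 1? NO.
Since the bound 1 is ≥ 1, the union bound is uninformative here; it does NOT by itself certify existence.

19·p = 1 ≈ 1.000; existence NOT certified by the union bound.


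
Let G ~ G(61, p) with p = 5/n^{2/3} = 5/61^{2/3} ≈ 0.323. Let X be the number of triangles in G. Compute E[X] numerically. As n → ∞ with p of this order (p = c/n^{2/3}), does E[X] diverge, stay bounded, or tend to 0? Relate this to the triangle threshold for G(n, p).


Number of potential triangles: C(61, 3) = 35990.
Each occurs with probability p³ ≈ (0.323)³ ≈ 3.35931e-02.
By linearity: E[X] = C(61, 3)·p³ ≈ 35990 · 3.35931e-02 ≈ 1209.016.
Since α = 2/3 < 1, p = c/n^{2/3} ≫ 1/n is above the triangle threshold p ~ 1/n. Asymptotically E[X] ~ (c³/6)·n^{3(1−α)} = (5³/6)·n^{1} → ∞; triangles are abundant w.h.p.

E[X] ≈ 1209.016; in regime p = Θ(1/n^{2/3}) E[X] diverges (above the triangle threshold p ~ 1/n).


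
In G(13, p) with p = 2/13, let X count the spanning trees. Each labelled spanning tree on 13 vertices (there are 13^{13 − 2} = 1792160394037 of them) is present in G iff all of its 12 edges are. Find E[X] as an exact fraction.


K_13 has 13^{13 − 2} = 1792160394037 labelled spanning trees.
For each such spanning tree H, let X_H = 1 if all 12 edges of H are present in G. Then P[X_H = 1] = p^{12} = (2/13)^{12} = 4096/23298085122481.
By linearity of expectation: E[X] = Σ_H E[X_H] = 1792160394037 · p^{12} = 1792160394037 · 4096/23298085122481 = 4096/13.
Numerically: E[X] ≈ 315.08.

E[X] = 1792160394037 · (2/13)^{12} = 4096/13 ≈ 315.08.


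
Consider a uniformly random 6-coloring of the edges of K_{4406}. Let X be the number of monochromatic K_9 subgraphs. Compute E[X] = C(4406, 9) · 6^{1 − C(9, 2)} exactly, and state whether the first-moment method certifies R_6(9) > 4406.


E[X] = C(4406, 9) · 6^{1 − 36} = 1710356485221788389505285700 · 6^{−35} = 1710356485221788389505285700/1719070799748422591028658176.
As a reduced fraction: E[X] = 142529707101815699125440475/143255899979035215919054848 ≈ 0.994931.
Is E[X] < 1? YES.
Since E[X] < 1, there exists a 6-coloring of K_{4406} with no monochromatic K_9; hence R_6(9) > 4406.

E[X] = 142529707101815699125440475/143255899979035215919054848 ≈ 0.994931; E[X] < 1, so R_6(9) > 4406.


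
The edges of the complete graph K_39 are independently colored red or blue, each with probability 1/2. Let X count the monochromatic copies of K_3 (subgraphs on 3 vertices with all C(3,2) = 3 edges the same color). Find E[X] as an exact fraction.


Let X = Σ_S X_S over the C(39, 3) = 9139 subsets S of size 3, where X_S = 1 if the K_3 on S is monochromatic.
For a fixed S, the K_3 on S has C(3, 2) = 3 edges. P[all 3 edges red] = (1/2)^3, and likewise for blue, so P[monochromatic] = 2·(1/2)^3 = 2^{1 − 3} = 1/4.
By linearity of expectation: E[X] = C(39, 3) · 2^{1 − 3} = 9139 · 1/4 = 9139/4.
Numerically: E[X] ≈ 2284.750.

E[X] = C(39,3)·2^(1−C(3,2)) = 9139/4 ≈ 2284.750.


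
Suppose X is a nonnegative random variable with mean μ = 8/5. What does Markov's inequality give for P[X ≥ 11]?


μ = E[X] = 8/5, a = 11.
Markov: P[X ≥ 11] ≤ μ/a = (8/5)/11 = 8/55.
Numerically: ≈ 0.1455.
(Since a = 11 > μ = 1.6000, the bound 8/55 is < 1 and informative.)

P[X ≥ 11] ≤ 8/55 ≈ 0.1455.


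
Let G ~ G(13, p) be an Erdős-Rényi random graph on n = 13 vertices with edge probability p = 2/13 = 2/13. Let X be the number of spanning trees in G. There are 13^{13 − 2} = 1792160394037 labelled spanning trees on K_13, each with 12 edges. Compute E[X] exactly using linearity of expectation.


K_13 has 13^{13 − 2} = 1792160394037 labelled spanning trees.
For each such spanning tree H, let X_H = 1 if all 12 edges of H are present in G. Then P[X_H = 1] = p^{12} = (2/13)^{12} = 4096/23298085122481.
Summing the indicators: E[X] = Σ_H E[X_H] = 1792160394037 · p^{12} = 1792160394037 · 4096/23298085122481 = 4096/13.
Numerically: E[X] ≈ 315.

E[X] = 1792160394037 · (2/13)^{12} = 4096/13 ≈ 315.


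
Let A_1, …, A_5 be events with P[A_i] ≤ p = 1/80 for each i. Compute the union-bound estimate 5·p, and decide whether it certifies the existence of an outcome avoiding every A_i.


Union bound: P[∪_{i=1}^{5} A_i] ≤ Σ_i P[A_i] ≤ 5·p = 5·(1/80) = 1/16.
Numerically: 1/16 ≈ 0.062500.
Is 1/16 < 1? YES.
Since P[∪ A_i] ≤ 1/16 < 1, the complement has P[∩ A_i^c] ≥ 1 − 1/16 = 15/16 > 0, so some outcome avoids every A_i.

5·p = 1/16 ≈ 0.062500; existence CERTIFIED by the union bound.


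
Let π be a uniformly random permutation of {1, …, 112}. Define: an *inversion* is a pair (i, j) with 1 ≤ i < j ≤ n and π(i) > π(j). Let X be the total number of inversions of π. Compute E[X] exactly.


Write X = Σ X_I over the C(112, 2) = 6216 pairs i < j, with X_I the indicator of one inversion.
There are 6216 indicators.
For each fixed pair i < j, the values π(i) and π(j) are two distinct elements of {1, …, 112} in uniformly random order; by symmetry P[π(i) > π(j)] = 1/2.
By linearity: E[X] = 6216 · (1/2) = C(112, 2) · (1/2) = 6216/2 = 3108 ≈ 3108.0000.

E[X] = 3108 = 3108.0000.


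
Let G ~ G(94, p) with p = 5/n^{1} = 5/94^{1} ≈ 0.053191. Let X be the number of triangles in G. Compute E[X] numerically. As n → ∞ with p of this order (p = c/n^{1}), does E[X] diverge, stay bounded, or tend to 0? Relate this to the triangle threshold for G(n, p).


Number of potential triangles: C(94, 3) = 134044.
Each occurs with probability p³ ≈ (0.053191)³ ≈ 1.5049652e-04.
By linearity: E[X] = C(94, 3)·p³ ≈ 134044 · 1.5049652e-04 ≈ 20.17316.
Here α = 1, so p = 5/n is exactly at the triangle threshold p ~ 1/n. Asymptotically E[X] → c³/6 = 5³/6 = 125/6 ≈ 20.83333, a bounded constant. In this regime the triangle count is asymptotically Poisson(c³/6).

E[X] ≈ 20.17316; in regime p = Θ(1/n^{1}) E[X] stays bounded (at the triangle threshold p ~ 1/n).


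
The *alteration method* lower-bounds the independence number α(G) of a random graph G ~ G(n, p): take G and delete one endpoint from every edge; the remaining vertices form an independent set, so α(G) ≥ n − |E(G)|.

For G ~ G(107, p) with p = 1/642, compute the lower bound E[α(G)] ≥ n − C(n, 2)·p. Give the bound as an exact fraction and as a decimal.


E[|E(G)|] = C(107, 2)·p = 5671 · (1/642) = 53/6.
E[α(G)] ≥ n − E[|E(G)|] = 107 − 53/6 = 589/6.
Numerically: ≈ 98.167.
(This is only a lower bound; the true E[α(G)] may be larger.)

E[α(G)] ≥ 589/6 ≈ 98.167.


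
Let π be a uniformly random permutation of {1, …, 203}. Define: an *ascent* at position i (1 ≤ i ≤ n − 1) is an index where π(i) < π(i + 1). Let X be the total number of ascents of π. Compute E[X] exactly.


Write X = Σ X_I over i = 1, …, 202, with X_I the indicator of one ascent.
There are 202 indicators.
For each fixed i, the pair (π(i), π(i+1)) is a uniformly random ordered pair of distinct values from {1, …, 203}; by symmetry P[π(i) < π(i+1)] = 1/2.
By linearity: E[X] = 202 · (1/2) = (203 − 1) · (1/2) = 101 ≈ 101.00000.

E[X] = 101 = 101.00000.


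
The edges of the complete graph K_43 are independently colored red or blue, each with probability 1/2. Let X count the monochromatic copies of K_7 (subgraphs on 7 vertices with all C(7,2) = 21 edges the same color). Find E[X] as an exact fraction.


Let X = Σ_S X_S over the C(43, 7) = 32224114 subsets S of size 7, where X_S = 1 if the K_7 on S is monochromatic.
For a fixed S, the K_7 on S has C(7, 2) = 21 edges. P[all 21 edges red] = (1/2)^21, and likewise for blue, so P[monochromatic] = 2·(1/2)^21 = 2^{1 − 21} = 1/1048576.
Summing: E[X] = C(43, 7) · 2^{1 − 21} = 32224114 · 1/1048576 = 16112057/524288.
Numerically: E[X] ≈ 30.731.

E[X] = C(43,7)·2^(1−C(7,2)) = 16112057/524288 ≈ 30.731.


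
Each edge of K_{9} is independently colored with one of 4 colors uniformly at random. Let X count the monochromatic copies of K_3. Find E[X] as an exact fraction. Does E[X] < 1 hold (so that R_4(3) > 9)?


E[X] = C(9, 3) · 4^{1 − 3} = 84 · 4^{−2} = 84/16.
As a reduced fraction: E[X] = 21/4 ≈ 5.250.
Is E[X] < 1? NO.
Since E[X] ≥ 1, the first-moment bound is inconclusive at n = 9; it does NOT by itself certify R_4(3) > 9.

E[X] = 21/4 ≈ 5.250; E[X] ≥ 1; first-moment method inconclusive here.


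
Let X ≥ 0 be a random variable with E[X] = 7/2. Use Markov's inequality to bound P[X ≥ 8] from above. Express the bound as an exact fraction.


μ = E[X] = 7/2, a = 8.
Markov: P[X ≥ 8] ≤ μ/a = (7/2)/8 = 7/16.
Numerically: ≈ 0.438.
(Since a = 8 > μ = 3.500, the bound 7/16 is < 1 and informative.)

P[X ≥ 8] ≤ 7/16 ≈ 0.438.


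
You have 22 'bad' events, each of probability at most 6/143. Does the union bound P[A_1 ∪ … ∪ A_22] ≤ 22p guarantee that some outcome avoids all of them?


Union bound: P[∪_{i=1}^{22} A_i] ≤ Σ_i P[A_i] ≤ 22·p = 22·(6/143) = 12/13.
Numerically: 12/13 ≈ 0.9230769.
Is 12/13 < 1? YES.
Since P[∪ A_i] ≤ 12/13 < 1, the complement has P[∩ A_i^c] ≥ 1 − 12/13 = 1/13 > 0, so some outcome avoids every A_i.

22·p = 12/13 ≈ 0.9230769; existence CERTIFIED by the union bound.


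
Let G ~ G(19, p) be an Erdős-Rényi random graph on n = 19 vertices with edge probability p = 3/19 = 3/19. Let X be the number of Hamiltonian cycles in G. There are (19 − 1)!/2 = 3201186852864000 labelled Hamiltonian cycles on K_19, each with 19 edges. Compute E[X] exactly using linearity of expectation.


K_19 has (19 − 1)!/2 = 3201186852864000 labelled Hamiltonian cycles.
For each such Hamiltonian cycle H, let X_H = 1 if all 19 edges of H are present in G. Then P[X_H = 1] = p^{19} = (3/19)^{19} = 1162261467/1978419655660313589123979.
By linearity: E[X] = Σ_H E[X_H] = 3201186852864000 · p^{19} = 3201186852864000 · 1162261467/1978419655660313589123979 = 3720616127750825791488000/1978419655660313589123979.
Numerically: E[X] ≈ 1.88.

E[X] = 3201186852864000 · (3/19)^{19} = 3720616127750825791488000/1978419655660313589123979 ≈ 1.88.


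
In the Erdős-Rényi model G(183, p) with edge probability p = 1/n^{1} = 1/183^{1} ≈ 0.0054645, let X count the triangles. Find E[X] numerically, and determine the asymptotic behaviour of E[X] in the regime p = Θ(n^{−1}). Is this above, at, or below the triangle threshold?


Number of potential triangles: C(183, 3) = 1004731.
Each occurs with probability p³ ≈ (0.0054645)³ ≈ 1.6317241e-07.
By linearity: E[X] = C(183, 3)·p³ ≈ 1004731 · 1.6317241e-07 ≈ 0.16394.
Here α = 1, so p = 1/n is exactly at the triangle threshold p ~ 1/n. Asymptotically E[X] → c³/6 = 1³/6 = 1/6 ≈ 0.16667, a bounded constant. In this regime the triangle count is asymptotically Poisson(c³/6).

E[X] ≈ 0.16394; in regime p = Θ(1/n^{1}) E[X] stays bounded (at the triangle threshold p ~ 1/n).


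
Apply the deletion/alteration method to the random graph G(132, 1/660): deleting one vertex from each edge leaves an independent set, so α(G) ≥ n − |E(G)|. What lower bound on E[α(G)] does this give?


E[|E(G)|] = C(132, 2)·p = 8646 · (1/660) = 131/10.
E[α(G)] ≥ n − E[|E(G)|] = 132 − 131/10 = 1189/10.
Numerically: ≈ 118.900.
(This is only a lower bound; the true E[α(G)] may be larger.)

E[α(G)] ≥ 1189/10 ≈ 118.900.


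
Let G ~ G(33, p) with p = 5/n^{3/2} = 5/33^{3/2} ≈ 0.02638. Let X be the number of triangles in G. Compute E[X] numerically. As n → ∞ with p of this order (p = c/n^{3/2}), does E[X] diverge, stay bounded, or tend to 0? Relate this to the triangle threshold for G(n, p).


Number of potential triangles: C(33, 3) = 5456.
Each occurs with probability p³ ≈ (0.02638)³ ≈ 1.834836e-05.
By linearity: E[X] = C(33, 3)·p³ ≈ 5456 · 1.834836e-05 ≈ 0.1001.
Since α = 3/2 > 1, p = c/n^{3/2} = o(1/n) is below the triangle threshold p ~ 1/n. Asymptotically E[X] ~ (c³/6)·n^{3(1−α)} = (5³/6)·n^{-1.5} → 0, so by Markov's inequality G has no triangles w.h.p.

E[X] ≈ 0.1001; in regime p = Θ(1/n^{3/2}) E[X] tends to 0 (below the triangle threshold p ~ 1/n).


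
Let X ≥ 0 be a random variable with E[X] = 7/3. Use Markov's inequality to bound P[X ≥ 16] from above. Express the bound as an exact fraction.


μ = E[X] = 7/3, a = 16.
Markov: P[X ≥ 16] ≤ μ/a = (7/3)/16 = 7/48.
Numerically: ≈ 0.145833.
(Since a = 16 > μ = 2.333333, the bound 7/48 is < 1 and informative.)

P[X ≥ 16] ≤ 7/48 ≈ 0.145833.


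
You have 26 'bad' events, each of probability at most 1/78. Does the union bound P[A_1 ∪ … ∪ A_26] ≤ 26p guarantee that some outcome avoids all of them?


Union bound: P[∪_{i=1}^{26} A_i] ≤ Σ_i P[A_i] ≤ 26·p = 26·(1/78) = 1/3.
Numerically: 1/3 ≈ 0.3333.
Is 1/3 < 1? YES.
Since P[∪ A_i] ≤ 1/3 < 1, the complement has P[∩ A_i^c] ≥ 1 − 1/3 = 2/3 > 0, so some outcome avoids every A_i.

26·p = 1/3 ≈ 0.3333; existence CERTIFIED by the union bound.


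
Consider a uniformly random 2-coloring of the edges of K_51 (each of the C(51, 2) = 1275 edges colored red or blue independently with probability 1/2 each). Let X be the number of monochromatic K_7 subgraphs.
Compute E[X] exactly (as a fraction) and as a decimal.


Let X = Σ_S X_S over the C(51, 7) = 115775100 subsets S of size 7, where X_S = 1 if the K_7 on S is monochromatic.
For a fixed S, the K_7 on S has C(7, 2) = 21 edges. P[all 21 edges red] = (1/2)^21, and likewise for blue, so P[monochromatic] = 2·(1/2)^21 = 2^{1 − 21} = 1/1048576.
By linearity: E[X] = C(51, 7) · 2^{1 − 21} = 115775100 · 1/1048576 = 28943775/262144.
Numerically: E[X] ≈ 110.41174.

E[X] = C(51,7)·2^(1−C(7,2)) = 28943775/262144 ≈ 110.41174.


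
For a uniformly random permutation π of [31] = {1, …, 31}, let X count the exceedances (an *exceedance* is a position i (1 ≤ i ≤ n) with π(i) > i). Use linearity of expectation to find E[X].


Write X = Σ_{i=1}^{31} X_i, where X_i = 1_{π(i) > i}.
For each fixed i, π(i) is uniform over {1, …, 31} (marginal of a uniform permutation), so P[π(i) > i] = (n − i)/n. Summing: Σ_{i=1}^{31} (n − i)/n = (0 + 1 + … + 30)/31 = 31(31 − 1)/(2·31) = (31 − 1)/2.
Hence E[X] = Σ_{i=1}^{31} (31 − i)/31 = 15 ≈ 15.00000.

E[X] = 15 = 15.00000.


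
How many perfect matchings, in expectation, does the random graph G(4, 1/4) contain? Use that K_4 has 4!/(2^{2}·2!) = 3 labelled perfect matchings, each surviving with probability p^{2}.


K_4 has 4!/(2^{2}·2!) = 3 labelled perfect matchings.
For each such perfect matching H, let X_H = 1 if all 2 edges of H are present in G. Then P[X_H = 1] = p^{2} = (1/4)^{2} = 1/16.
Summing the indicators: E[X] = Σ_H E[X_H] = 3 · p^{2} = 3 · 1/16 = 3/16.
Numerically: E[X] ≈ 0.1875.

E[X] = 3 · (1/4)^{2} = 3/16 ≈ 0.1875.


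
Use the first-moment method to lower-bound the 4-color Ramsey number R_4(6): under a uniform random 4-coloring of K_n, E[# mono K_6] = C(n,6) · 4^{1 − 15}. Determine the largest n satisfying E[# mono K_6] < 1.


We need C(n, 6) · 4^{1 − 15} < 1, i.e. C(n, 6) < 4^{15 − 1} = 268435456.
Check values of n near the boundary:
  n = 76: C(76, 6) = 218618940; 218618940 < 268435456? YES
  n = 77: C(77, 6) = 237093780; 237093780 < 268435456? YES
  n = 78: C(78, 6) = 256851595; 256851595 < 268435456? YES
  n = 79: C(79, 6) = 277962685; 277962685 < 268435456? NO
  n = 80: C(80, 6) = 300500200; 300500200 < 268435456? NO
  n = 81: C(81, 6) = 324540216; 324540216 < 268435456? NO
The largest n with C(n, 6) < 268435456 is n = 78 (where E[X] = 256851595/268435456 ≈ 0.9568). Hence R_4(6) > 78, i.e. R_4(6) ≥ 79.

Largest n = 78; hence R_4(6) > 78.


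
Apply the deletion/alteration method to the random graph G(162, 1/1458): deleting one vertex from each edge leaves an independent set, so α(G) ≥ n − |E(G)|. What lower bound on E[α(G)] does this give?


E[|E(G)|] = C(162, 2)·p = 13041 · (1/1458) = 161/18.
E[α(G)] ≥ n − E[|E(G)|] = 162 − 161/18 = 2755/18.
Numerically: ≈ 153.055556.
(This is only a lower bound; the true E[α(G)] may be larger.)

E[α(G)] ≥ 2755/18 ≈ 153.055556.


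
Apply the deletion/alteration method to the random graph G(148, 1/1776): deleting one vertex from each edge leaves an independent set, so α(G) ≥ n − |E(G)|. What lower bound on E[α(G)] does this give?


E[|E(G)|] = C(148, 2)·p = 10878 · (1/1776) = 49/8.
E[α(G)] ≥ n − E[|E(G)|] = 148 − 49/8 = 1135/8.
Numerically: ≈ 141.875000.
(This is only a lower bound; the true E[α(G)] may be larger.)

E[α(G)] ≥ 1135/8 ≈ 141.875000.


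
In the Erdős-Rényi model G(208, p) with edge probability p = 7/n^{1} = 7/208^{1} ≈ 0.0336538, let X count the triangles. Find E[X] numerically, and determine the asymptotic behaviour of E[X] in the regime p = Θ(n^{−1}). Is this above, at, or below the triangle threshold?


Number of potential triangles: C(208, 3) = 1478256.
Each occurs with probability p³ ≈ (0.0336538)³ ≈ 3.81157189e-05.
By linearity: E[X] = C(208, 3)·p³ ≈ 1478256 · 3.81157189e-05 ≈ 56.344790.
Here α = 1, so p = 7/n is exactly at the triangle threshold p ~ 1/n. Asymptotically E[X] → c³/6 = 7³/6 = 343/6 ≈ 57.166667, a bounded constant. In this regime the triangle count is asymptotically Poisson(c³/6).

E[X] ≈ 56.344790; in regime p = Θ(1/n^{1}) E[X] stays bounded (at the triangle threshold p ~ 1/n).


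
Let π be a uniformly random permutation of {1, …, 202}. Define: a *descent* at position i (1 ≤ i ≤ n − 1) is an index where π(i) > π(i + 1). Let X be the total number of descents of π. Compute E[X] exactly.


Write X = Σ X_I over i = 1, …, 201, with X_I the indicator of one descent.
There are 201 indicators.
For each fixed i, the pair (π(i), π(i+1)) is a uniformly random ordered pair of distinct values from {1, …, 202}; by symmetry P[π(i) > π(i+1)] = 1/2.
By linearity: E[X] = 201 · (1/2) = (202 − 1) · (1/2) = 201/2 ≈ 100.500.

E[X] = 201/2 = 100.500.


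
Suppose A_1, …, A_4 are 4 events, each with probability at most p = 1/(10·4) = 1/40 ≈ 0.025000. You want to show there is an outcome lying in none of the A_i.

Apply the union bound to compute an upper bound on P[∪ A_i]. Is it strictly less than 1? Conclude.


Union bound: P[∪_{i=1}^{4} A_i] ≤ Σ_i P[A_i] ≤ 4·p = 4·(1/40) = 1/10.
Numerically: 1/10 ≈ 0.100000.
Is 1/10 < 1? YES.
Since P[∪ A_i] ≤ 1/10 < 1, the complement has P[∩ A_i^c] ≥ 1 − 1/10 = 9/10 > 0, so some outcome avoids every A_i.

4·p = 1/10 ≈ 0.100000; existence CERTIFIED by the union bound.


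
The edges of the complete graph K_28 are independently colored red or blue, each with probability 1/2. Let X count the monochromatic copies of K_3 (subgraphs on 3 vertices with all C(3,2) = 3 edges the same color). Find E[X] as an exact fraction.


Let X = Σ_S X_S over the C(28, 3) = 3276 subsets S of size 3, where X_S = 1 if the K_3 on S is monochromatic.
For a fixed S, the K_3 on S has C(3, 2) = 3 edges. P[all 3 edges red] = (1/2)^3, and likewise for blue, so P[monochromatic] = 2·(1/2)^3 = 2^{1 − 3} = 1/4.
By linearity of expectation: E[X] = C(28, 3) · 2^{1 − 3} = 3276 · 1/4 = 819.
Numerically: E[X] ≈ 819.0000.

E[X] = C(28,3)·2^(1−C(3,2)) = 819 ≈ 819.0000.


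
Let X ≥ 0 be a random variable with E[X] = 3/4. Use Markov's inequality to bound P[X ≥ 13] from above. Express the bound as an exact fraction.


μ = E[X] = 3/4, a = 13.
Markov: P[X ≥ 13] ≤ μ/a = (3/4)/13 = 3/52.
Numerically: ≈ 0.05769.
(Since a = 13 > μ = 0.75000, the bound 3/52 is < 1 and informative.)

P[X ≥ 13] ≤ 3/52 ≈ 0.05769.


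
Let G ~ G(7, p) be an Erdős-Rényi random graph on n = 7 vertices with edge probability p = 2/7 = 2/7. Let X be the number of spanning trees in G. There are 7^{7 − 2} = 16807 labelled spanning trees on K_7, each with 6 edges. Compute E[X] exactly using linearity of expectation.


K_7 has 7^{7 − 2} = 16807 labelled spanning trees.
For each such spanning tree H, let X_H = 1 if all 6 edges of H are present in G. Then P[X_H = 1] = p^{6} = (2/7)^{6} = 64/117649.
Summing the indicators: E[X] = Σ_H E[X_H] = 16807 · p^{6} = 16807 · 64/117649 = 64/7.
Numerically: E[X] ≈ 9.14286.

E[X] = 16807 · (2/7)^{6} = 64/7 ≈ 9.14286.


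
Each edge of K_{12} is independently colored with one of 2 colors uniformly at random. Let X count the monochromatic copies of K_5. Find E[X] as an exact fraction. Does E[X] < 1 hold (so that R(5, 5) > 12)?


E[X] = C(12, 5) · 2^{1 − 10} = 792 · 2^{−9} = 792/512.
As a reduced fraction: E[X] = 99/64 ≈ 1.5469.
Is E[X] < 1? NO.
Since E[X] ≥ 1, the first-moment bound is inconclusive at n = 12; it does NOT by itself certify R(5, 5) > 12.

E[X] = 99/64 ≈ 1.5469; E[X] ≥ 1; first-moment method inconclusive here.


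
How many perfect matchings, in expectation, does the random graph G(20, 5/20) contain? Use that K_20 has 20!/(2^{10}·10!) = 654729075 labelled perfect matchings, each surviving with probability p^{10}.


K_20 has 20!/(2^{10}·10!) = 654729075 labelled perfect matchings.
For each such perfect matching H, let X_H = 1 if all 10 edges of H are present in G. Then P[X_H = 1] = p^{10} = (1/4)^{10} = 1/1048576.
By linearity of expectation: E[X] = Σ_H E[X_H] = 654729075 · p^{10} = 654729075 · 1/1048576 = 654729075/1048576.
Numerically: E[X] ≈ 624.

E[X] = 654729075 · (1/4)^{10} = 654729075/1048576 ≈ 624.


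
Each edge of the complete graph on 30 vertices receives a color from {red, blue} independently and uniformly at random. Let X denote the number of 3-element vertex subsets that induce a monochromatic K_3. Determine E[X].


Let X = Σ_S X_S over the C(30, 3) = 4060 subsets S of size 3, where X_S = 1 if the K_3 on S is monochromatic.
For a fixed S, the K_3 on S has C(3, 2) = 3 edges. P[all 3 edges red] = (1/2)^3, and likewise for blue, so P[monochromatic] = 2·(1/2)^3 = 2^{1 − 3} = 1/4.
Summing: E[X] = C(30, 3) · 2^{1 − 3} = 4060 · 1/4 = 1015.
Numerically: E[X] ≈ 1015.0000.

E[X] = C(30,3)·2^(1−C(3,2)) = 1015 ≈ 1015.0000.


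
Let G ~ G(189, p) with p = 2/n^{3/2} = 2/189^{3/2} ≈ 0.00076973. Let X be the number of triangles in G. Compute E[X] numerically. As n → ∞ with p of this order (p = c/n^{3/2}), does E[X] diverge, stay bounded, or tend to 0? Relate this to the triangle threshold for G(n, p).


Number of potential triangles: C(189, 3) = 1107414.
Each occurs with probability p³ ≈ (0.00076973)³ ≈ 4.5604938e-10.
By linearity: E[X] = C(189, 3)·p³ ≈ 1107414 · 4.5604938e-10 ≈ 0.00051.
Since α = 3/2 > 1, p = c/n^{3/2} = o(1/n) is below the triangle threshold p ~ 1/n. Asymptotically E[X] ~ (c³/6)·n^{3(1−α)} = (2³/6)·n^{-1.5} → 0, so by Markov's inequality G has no triangles w.h.p.

E[X] ≈ 0.00051; in regime p = Θ(1/n^{3/2}) E[X] tends to 0 (below the triangle threshold p ~ 1/n).


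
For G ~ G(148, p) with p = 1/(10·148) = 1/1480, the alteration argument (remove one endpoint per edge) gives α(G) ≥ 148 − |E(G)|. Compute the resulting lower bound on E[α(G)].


E[|E(G)|] = C(148, 2)·p = 10878 · (1/1480) = 147/20.
E[α(G)] ≥ n − E[|E(G)|] = 148 − 147/20 = 2813/20.
Numerically: ≈ 140.6500.
(This is only a lower bound; the true E[α(G)] may be larger.)

E[α(G)] ≥ 2813/20 ≈ 140.6500.


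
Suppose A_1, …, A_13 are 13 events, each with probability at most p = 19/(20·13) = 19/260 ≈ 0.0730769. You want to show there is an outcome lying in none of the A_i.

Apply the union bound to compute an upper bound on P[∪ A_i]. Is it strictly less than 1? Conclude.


Union bound: P[∪_{i=1}^{13} A_i] ≤ Σ_i P[A_i] ≤ 13·p = 13·(19/260) = 19/20.
Numerically: 19/20 ≈ 0.9500000.
Is 19/20 < 1? YES.
Since P[∪ A_i] ≤ 19/20 < 1, the complement has P[∩ A_i^c] ≥ 1 − 19/20 = 1/20 > 0, so some outcome avoids every A_i.

13·p = 19/20 ≈ 0.9500000; existence CERTIFIED by the union bound.


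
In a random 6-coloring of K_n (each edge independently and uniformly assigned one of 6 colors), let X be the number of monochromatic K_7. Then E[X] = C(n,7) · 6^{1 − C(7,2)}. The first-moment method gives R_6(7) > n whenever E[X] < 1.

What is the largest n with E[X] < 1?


We need C(n, 7) · 6^{1 − 21} < 1, i.e. C(n, 7) < 6^{21 − 1} = 3656158440062976.
Check values of n near the boundary:
  n = 565: C(565, 7) = 3513212521235560; 3513212521235560 < 3656158440062976? YES
  n = 566: C(566, 7) = 3557206237959440; 3557206237959440 < 3656158440062976? YES
  n = 567: C(567, 7) = 3601671315933933; 3601671315933933 < 3656158440062976? YES
  n = 568: C(568, 7) = 3646611956239704; 3646611956239704 < 3656158440062976? YES
  n = 569: C(569, 7) = 3692032389858348; 3692032389858348 < 3656158440062976? NO
The largest n with C(n, 7) < 3656158440062976 is n = 568 (where E[X] = 16882462760369/16926659444736 ≈ 0.9973889). Hence R_6(7) > 568, i.e. R_6(7) ≥ 569.

Largest n = 568; hence R_6(7) > 568.


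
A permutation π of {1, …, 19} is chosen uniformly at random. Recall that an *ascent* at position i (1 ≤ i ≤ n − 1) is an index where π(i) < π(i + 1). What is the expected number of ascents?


Write X = Σ X_I over i = 1, …, 18, with X_I the indicator of one ascent.
There are 18 indicators.
For each fixed i, the pair (π(i), π(i+1)) is a uniformly random ordered pair of distinct values from {1, …, 19}; by symmetry P[π(i) < π(i+1)] = 1/2.
By linearity: E[X] = 18 · (1/2) = (19 − 1) · (1/2) = 9 ≈ 9.000.

E[X] = 9 = 9.000.


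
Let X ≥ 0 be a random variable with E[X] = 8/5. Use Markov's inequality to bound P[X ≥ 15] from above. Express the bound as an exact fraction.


μ = E[X] = 8/5, a = 15.
Markov: P[X ≥ 15] ≤ μ/a = (8/5)/15 = 8/75.
Numerically: ≈ 0.106667.
(Since a = 15 > μ = 1.600000, the bound 8/75 is < 1 and informative.)

P[X ≥ 15] ≤ 8/75 ≈ 0.106667.


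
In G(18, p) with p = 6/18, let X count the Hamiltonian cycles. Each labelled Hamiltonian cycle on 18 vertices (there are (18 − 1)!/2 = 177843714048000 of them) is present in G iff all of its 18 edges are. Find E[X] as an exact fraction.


K_18 has (18 − 1)!/2 = 177843714048000 labelled Hamiltonian cycles.
For each such Hamiltonian cycle H, let X_H = 1 if all 18 edges of H are present in G. Then P[X_H = 1] = p^{18} = (1/3)^{18} = 1/387420489.
By linearity: E[X] = Σ_H E[X_H] = 177843714048000 · p^{18} = 177843714048000 · 1/387420489 = 243955712000/531441.
Numerically: E[X] ≈ 4.59e+05.

E[X] = 177843714048000 · (1/3)^{18} = 243955712000/531441 ≈ 4.59e+05.
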